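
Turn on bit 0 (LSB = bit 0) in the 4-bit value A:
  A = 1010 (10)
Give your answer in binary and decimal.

Mask = 1 << 0 = 0001
Bit 0 of A is 0, so OR-ing with the mask flips it to 1.
  1010
| 0001
------
  1011

Answer: 1011 (11)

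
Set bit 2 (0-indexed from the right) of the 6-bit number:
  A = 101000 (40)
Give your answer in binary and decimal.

Mask = 1 << 2 = 000100
Bit 2 of A is 0, so OR-ing with the mask flips it to 1.
  101000
| 000100
--------
  101100

Answer: 101100 (44)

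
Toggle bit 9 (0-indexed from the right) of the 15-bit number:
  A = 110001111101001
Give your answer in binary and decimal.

Mask = 1 << 9 = 000001000000000
Bit 9 of A is 1; XOR with the mask flips it to 0.
  110001111101001
^ 000001000000000
-----------------
  110000111101001

Answer: 110000111101001 (25065)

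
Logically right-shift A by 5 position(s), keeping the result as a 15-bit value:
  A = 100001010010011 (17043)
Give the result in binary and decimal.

Logical shift right by 5: drop the bottom 5 bit(s), prepend 5 zero(s) on the left.
  100001010010011  ->  keep [1000010100], discard [10011], prepend 00000
= 000001000010100

Answer: 000001000010100 (532)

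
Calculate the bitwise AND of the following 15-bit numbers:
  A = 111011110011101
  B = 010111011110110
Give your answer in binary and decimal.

Apply & to each column (1 only where both bits are 1):
  111011110011101
& 010111011110110
-----------------
  010011010010100

Answer: 010011010010100 (9876)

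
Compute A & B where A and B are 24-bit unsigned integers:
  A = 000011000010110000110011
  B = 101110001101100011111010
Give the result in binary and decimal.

Apply & to each column (1 only where both bits are 1):
  000011000010110000110011
& 101110001101100011111010
--------------------------
  000010000000100000110010

Answer: 000010000000100000110010 (526386)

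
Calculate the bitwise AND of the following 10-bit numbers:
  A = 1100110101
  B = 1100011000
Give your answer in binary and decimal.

Apply & to each column (1 only where both bits are 1):
  1100110101
& 1100011000
------------
  1100010000

Answer: 1100010000 (784)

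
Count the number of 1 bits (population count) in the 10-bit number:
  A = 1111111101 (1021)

1111111101
1-bits at positions (from bit 0 = LSB): 0, 2, 3, 4, 5, 6, 7, 8, 9
Count = 9

Answer: 9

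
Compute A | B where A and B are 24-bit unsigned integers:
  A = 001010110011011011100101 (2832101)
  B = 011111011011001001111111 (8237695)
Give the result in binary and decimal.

Apply | to each column (1 where either bit is 1):
  001010110011011011100101
| 011111011011001001111111
--------------------------
  011111111011011011111111

Answer: 011111111011011011111111 (8369919)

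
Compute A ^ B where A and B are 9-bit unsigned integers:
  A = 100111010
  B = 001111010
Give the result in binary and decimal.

Apply ^ to each column (1 where bits differ):
  100111010
^ 001111010
-----------
  101000000

Answer: 101000000 (320)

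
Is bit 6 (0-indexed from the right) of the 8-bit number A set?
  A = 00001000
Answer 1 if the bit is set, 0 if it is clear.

Bit 6 is the 7th from the right.
  00001000
   ^
That bit is 0.

Answer: 0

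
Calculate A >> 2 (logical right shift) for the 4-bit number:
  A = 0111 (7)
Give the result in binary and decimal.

Logical shift right by 2: drop the bottom 2 bit(s), prepend 2 zero(s) on the left.
  0111  ->  keep [01], discard [11], prepend 00
= 0001

Answer: 0001 (1)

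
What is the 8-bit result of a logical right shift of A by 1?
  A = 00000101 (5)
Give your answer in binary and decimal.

Logical shift right by 1: drop the bottom 1 bit(s), prepend 1 zero(s) on the left.
  00000101  ->  keep [0000010], discard [1], prepend 0
= 00000010

Answer: 00000010 (2)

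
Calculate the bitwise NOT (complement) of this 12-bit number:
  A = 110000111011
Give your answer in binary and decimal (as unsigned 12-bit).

Flip each bit (0->1, 1->0):
  110000111011
  001111000100

Answer: 001111000100 (964)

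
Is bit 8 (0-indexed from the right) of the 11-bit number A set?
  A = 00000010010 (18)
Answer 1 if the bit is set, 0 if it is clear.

Bit 8 is the 9th from the right.
  00000010010
    ^
That bit is 0.

Answer: 0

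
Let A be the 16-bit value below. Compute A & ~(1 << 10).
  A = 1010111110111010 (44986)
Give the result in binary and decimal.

Mask = ~(1 << 10) = 1111101111111111
Bit 10 of A is 1, so AND-ing with the mask clears it to 0.
  1010111110111010
& 1111101111111111
------------------
  1010101110111010

Answer: 1010101110111010 (43962)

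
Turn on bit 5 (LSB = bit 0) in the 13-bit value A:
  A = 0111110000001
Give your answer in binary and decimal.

Mask = 1 << 5 = 0000000100000
Bit 5 of A is 0, so OR-ing with the mask flips it to 1.
  0111110000001
| 0000000100000
---------------
  0111110100001

Answer: 0111110100001 (4001)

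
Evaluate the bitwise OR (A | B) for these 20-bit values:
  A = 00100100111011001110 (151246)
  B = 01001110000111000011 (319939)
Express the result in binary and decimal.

Apply | to each column (1 where either bit is 1):
  00100100111011001110
| 01001110000111000011
----------------------
  01101110111111001111

Answer: 01101110111111001111 (454607)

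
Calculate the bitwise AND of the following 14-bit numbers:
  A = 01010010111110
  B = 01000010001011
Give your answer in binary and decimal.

Apply & to each column (1 only where both bits are 1):
  01010010111110
& 01000010001011
----------------
  01000010001010

Answer: 01000010001010 (4234)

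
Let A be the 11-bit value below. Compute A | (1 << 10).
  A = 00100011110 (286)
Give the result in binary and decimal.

Mask = 1 << 10 = 10000000000
Bit 10 of A is 0, so OR-ing with the mask flips it to 1.
  00100011110
| 10000000000
-------------
  10100011110

Answer: 10100011110 (1310)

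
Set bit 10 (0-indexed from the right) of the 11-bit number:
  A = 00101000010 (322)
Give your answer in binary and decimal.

Mask = 1 << 10 = 10000000000
Bit 10 of A is 0, so OR-ing with the mask flips it to 1.
  00101000010
| 10000000000
-------------
  10101000010

Answer: 10101000010 (1346)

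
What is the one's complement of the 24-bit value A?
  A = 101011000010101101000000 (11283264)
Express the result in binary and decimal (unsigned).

Flip each bit (0->1, 1->0):
  101011000010101101000000
  010100111101010010111111

Answer: 010100111101010010111111 (5493951)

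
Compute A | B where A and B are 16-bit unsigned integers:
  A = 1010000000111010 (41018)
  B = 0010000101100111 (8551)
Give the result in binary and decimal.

Apply | to each column (1 where either bit is 1):
  1010000000111010
| 0010000101100111
------------------
  1010000101111111

Answer: 1010000101111111 (41343)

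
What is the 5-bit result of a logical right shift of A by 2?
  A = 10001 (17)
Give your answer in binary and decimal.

Logical shift right by 2: drop the bottom 2 bit(s), prepend 2 zero(s) on the left.
  10001  ->  keep [100], discard [01], prepend 00
= 00100

Answer: 00100 (4)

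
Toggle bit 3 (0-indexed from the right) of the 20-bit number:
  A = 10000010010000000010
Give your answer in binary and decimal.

Mask = 1 << 3 = 00000000000000001000
Bit 3 of A is 0; XOR with the mask flips it to 1.
  10000010010000000010
^ 00000000000000001000
----------------------
  10000010010000001010

Answer: 10000010010000001010 (533514)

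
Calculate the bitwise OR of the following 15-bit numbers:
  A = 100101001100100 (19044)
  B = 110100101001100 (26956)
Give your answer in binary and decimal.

Apply | to each column (1 where either bit is 1):
  100101001100100
| 110100101001100
-----------------
  110101101101100

Answer: 110101101101100 (27500)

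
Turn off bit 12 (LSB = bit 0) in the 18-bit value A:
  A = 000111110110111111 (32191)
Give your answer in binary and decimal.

Mask = ~(1 << 12) = 111110111111111111
Bit 12 of A is 1, so AND-ing with the mask clears it to 0.
  000111110110111111
& 111110111111111111
--------------------
  000110110110111111

Answer: 000110110110111111 (28095)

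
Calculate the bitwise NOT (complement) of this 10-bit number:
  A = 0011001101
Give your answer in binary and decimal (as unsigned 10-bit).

Flip each bit (0->1, 1->0):
  0011001101
  1100110010

Answer: 1100110010 (818)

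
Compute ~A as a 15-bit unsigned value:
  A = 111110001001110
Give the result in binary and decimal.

Flip each bit (0->1, 1->0):
  111110001001110
  000001110110001

Answer: 000001110110001 (945)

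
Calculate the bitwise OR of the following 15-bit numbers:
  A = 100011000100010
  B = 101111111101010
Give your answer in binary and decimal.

Apply | to each column (1 where either bit is 1):
  100011000100010
| 101111111101010
-----------------
  101111111101010

Answer: 101111111101010 (24554)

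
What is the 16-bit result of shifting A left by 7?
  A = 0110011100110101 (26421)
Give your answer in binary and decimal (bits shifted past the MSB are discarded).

Shift left by 7: drop the top 7 bit(s), append 7 zero(s) on the right.
  0110011100110101  ->  discard [0110011], keep [100110101], append 0000000
= 1001101010000000

Answer: 1001101010000000 (39552)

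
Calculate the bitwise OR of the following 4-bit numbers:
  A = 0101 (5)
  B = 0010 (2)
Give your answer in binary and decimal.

Apply | to each column (1 where either bit is 1):
  0101
| 0010
------
  0111

Answer: 0111 (7)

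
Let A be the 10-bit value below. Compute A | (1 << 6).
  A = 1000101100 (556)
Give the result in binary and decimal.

Mask = 1 << 6 = 0001000000
Bit 6 of A is 0, so OR-ing with the mask flips it to 1.
  1000101100
| 0001000000
------------
  1001101100

Answer: 1001101100 (620)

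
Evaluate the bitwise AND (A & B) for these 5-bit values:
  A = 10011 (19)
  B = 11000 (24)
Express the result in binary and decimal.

Apply & to each column (1 only where both bits are 1):
  10011
& 11000
-------
  10000

Answer: 10000 (16)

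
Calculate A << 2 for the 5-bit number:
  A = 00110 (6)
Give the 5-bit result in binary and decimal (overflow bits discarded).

Shift left by 2: drop the top 2 bit(s), append 2 zero(s) on the right.
  00110  ->  discard [00], keep [110], append 00
= 11000

Answer: 11000 (24)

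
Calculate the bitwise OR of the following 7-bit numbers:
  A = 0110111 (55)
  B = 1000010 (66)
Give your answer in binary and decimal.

Apply | to each column (1 where either bit is 1):
  0110111
| 1000010
---------
  1110111

Answer: 1110111 (119)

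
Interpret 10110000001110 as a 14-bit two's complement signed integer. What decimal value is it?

MSB is 1, so the value is negative. Find the magnitude:
1. Invert bits:  01001111110001
2. Add 1:        01001111110010  = 5106
3. Apply sign:   -5106

Answer: -5106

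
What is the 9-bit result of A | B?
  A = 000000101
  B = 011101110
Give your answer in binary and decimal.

Apply | to each column (1 where either bit is 1):
  000000101
| 011101110
-----------
  011101111

Answer: 011101111 (239)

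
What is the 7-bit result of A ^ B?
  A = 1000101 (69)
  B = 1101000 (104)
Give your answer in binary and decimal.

Apply ^ to each column (1 where bits differ):
  1000101
^ 1101000
---------
  0101101

Answer: 0101101 (45)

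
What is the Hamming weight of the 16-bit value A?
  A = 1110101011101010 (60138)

1110101011101010
1-bits at positions (from bit 0 = LSB): 1, 3, 5, 6, 7, 9, 11, 13, 14, 15
Count = 10

Answer: 10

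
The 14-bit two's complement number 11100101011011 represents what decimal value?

MSB is 1, so the value is negative. Find the magnitude:
1. Invert bits:  00011010100100
2. Add 1:        00011010100101  = 1701
3. Apply sign:   -1701

Answer: -1701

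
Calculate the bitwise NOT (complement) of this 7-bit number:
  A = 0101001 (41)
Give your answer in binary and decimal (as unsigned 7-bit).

Flip each bit (0->1, 1->0):
  0101001
  1010110

Answer: 1010110 (86)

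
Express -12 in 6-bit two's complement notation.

1. Binary of +12:  001100
2. Invert bits:     110011
3. Add 1:           110100

Answer: 110100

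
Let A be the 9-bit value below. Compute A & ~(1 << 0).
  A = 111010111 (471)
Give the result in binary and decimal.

Mask = ~(1 << 0) = 111111110
Bit 0 of A is 1, so AND-ing with the mask clears it to 0.
  111010111
& 111111110
-----------
  111010110

Answer: 111010110 (470)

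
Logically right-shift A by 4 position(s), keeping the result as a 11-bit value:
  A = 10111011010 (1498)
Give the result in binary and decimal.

Logical shift right by 4: drop the bottom 4 bit(s), prepend 4 zero(s) on the left.
  10111011010  ->  keep [1011101], discard [1010], prepend 0000
= 00001011101

Answer: 00001011101 (93)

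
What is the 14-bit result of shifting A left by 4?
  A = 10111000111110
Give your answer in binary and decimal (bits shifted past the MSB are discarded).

Shift left by 4: drop the top 4 bit(s), append 4 zero(s) on the right.
  10111000111110  ->  discard [1011], keep [1000111110], append 0000
= 10001111100000

Answer: 10001111100000 (9184)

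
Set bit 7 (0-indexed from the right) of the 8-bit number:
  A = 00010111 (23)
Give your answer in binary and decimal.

Mask = 1 << 7 = 10000000
Bit 7 of A is 0, so OR-ing with the mask flips it to 1.
  00010111
| 10000000
----------
  10010111

Answer: 10010111 (151)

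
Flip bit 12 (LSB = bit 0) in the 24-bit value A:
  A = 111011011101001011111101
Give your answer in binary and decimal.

Mask = 1 << 12 = 000000000001000000000000
Bit 12 of A is 1; XOR with the mask flips it to 0.
  111011011101001011111101
^ 000000000001000000000000
--------------------------
  111011011100001011111101

Answer: 111011011100001011111101 (15581949)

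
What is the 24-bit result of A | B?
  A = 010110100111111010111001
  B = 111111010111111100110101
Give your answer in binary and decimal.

Apply | to each column (1 where either bit is 1):
  010110100111111010111001
| 111111010111111100110101
--------------------------
  111111110111111110111101

Answer: 111111110111111110111101 (16744381)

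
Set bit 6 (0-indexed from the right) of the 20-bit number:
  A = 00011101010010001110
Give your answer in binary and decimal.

Mask = 1 << 6 = 00000000000001000000
Bit 6 of A is 0, so OR-ing with the mask flips it to 1.
  00011101010010001110
| 00000000000001000000
----------------------
  00011101010011001110

Answer: 00011101010011001110 (120014)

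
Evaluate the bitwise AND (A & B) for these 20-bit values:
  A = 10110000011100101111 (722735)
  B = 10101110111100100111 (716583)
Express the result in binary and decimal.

Apply & to each column (1 only where both bits are 1):
  10110000011100101111
& 10101110111100100111
----------------------
  10100000011100100111

Answer: 10100000011100100111 (657191)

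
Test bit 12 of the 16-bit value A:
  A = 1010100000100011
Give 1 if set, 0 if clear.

Bit 12 is the 13th from the right.
  1010100000100011
     ^
That bit is 0.

Answer: 0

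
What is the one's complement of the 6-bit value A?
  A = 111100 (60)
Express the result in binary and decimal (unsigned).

Flip each bit (0->1, 1->0):
  111100
  000011

Answer: 000011 (3)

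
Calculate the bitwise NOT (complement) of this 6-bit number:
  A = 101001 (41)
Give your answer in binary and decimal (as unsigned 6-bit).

Flip each bit (0->1, 1->0):
  101001
  010110

Answer: 010110 (22)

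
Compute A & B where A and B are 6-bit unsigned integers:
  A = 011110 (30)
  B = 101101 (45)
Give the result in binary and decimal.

Apply & to each column (1 only where both bits are 1):
  011110
& 101101
--------
  001100

Answer: 001100 (12)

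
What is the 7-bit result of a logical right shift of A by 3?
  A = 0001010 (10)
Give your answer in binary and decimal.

Logical shift right by 3: drop the bottom 3 bit(s), prepend 3 zero(s) on the left.
  0001010  ->  keep [0001], discard [010], prepend 000
= 0000001

Answer: 0000001 (1)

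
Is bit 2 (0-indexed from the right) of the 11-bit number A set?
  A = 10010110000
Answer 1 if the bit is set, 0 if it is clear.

Bit 2 is the 3rd from the right.
  10010110000
          ^
That bit is 0.

Answer: 0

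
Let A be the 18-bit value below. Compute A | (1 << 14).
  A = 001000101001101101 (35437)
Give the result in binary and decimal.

Mask = 1 << 14 = 000100000000000000
Bit 14 of A is 0, so OR-ing with the mask flips it to 1.
  001000101001101101
| 000100000000000000
--------------------
  001100101001101101

Answer: 001100101001101101 (51821)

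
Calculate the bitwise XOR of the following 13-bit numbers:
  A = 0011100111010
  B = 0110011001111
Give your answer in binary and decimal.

Apply ^ to each column (1 where bits differ):
  0011100111010
^ 0110011001111
---------------
  0101111110101

Answer: 0101111110101 (3061)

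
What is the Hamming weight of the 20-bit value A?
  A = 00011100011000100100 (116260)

00011100011000100100
1-bits at positions (from bit 0 = LSB): 2, 5, 9, 10, 14, 15, 16
Count = 7

Answer: 7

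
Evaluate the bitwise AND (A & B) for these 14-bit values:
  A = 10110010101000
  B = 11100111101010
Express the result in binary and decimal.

Apply & to each column (1 only where both bits are 1):
  10110010101000
& 11100111101010
----------------
  10100010101000

Answer: 10100010101000 (10408)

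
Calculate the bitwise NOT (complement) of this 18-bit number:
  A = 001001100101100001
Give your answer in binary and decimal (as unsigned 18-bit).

Flip each bit (0->1, 1->0):
  001001100101100001
  110110011010011110

Answer: 110110011010011110 (222878)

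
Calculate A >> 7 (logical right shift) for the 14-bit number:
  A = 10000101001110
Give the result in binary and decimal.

Logical shift right by 7: drop the bottom 7 bit(s), prepend 7 zero(s) on the left.
  10000101001110  ->  keep [1000010], discard [1001110], prepend 0000000
= 00000001000010

Answer: 00000001000010 (66)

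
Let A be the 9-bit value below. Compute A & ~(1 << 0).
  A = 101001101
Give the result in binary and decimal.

Mask = ~(1 << 0) = 111111110
Bit 0 of A is 1, so AND-ing with the mask clears it to 0.
  101001101
& 111111110
-----------
  101001100

Answer: 101001100 (332)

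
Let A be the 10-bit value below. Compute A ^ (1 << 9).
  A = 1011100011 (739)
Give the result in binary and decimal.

Mask = 1 << 9 = 1000000000
Bit 9 of A is 1; XOR with the mask flips it to 0.
  1011100011
^ 1000000000
------------
  0011100011

Answer: 0011100011 (227)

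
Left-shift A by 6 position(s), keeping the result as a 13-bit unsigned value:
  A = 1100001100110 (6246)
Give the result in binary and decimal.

Shift left by 6: drop the top 6 bit(s), append 6 zero(s) on the right.
  1100001100110  ->  discard [110000], keep [1100110], append 000000
= 1100110000000

Answer: 1100110000000 (6528)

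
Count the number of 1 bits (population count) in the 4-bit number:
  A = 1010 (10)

1010
1-bits at positions (from bit 0 = LSB): 1, 3
Count = 2

Answer: 2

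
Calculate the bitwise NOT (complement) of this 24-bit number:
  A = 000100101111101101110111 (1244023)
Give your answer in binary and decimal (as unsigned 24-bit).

Flip each bit (0->1, 1->0):
  000100101111101101110111
  111011010000010010001000

Answer: 111011010000010010001000 (15533192)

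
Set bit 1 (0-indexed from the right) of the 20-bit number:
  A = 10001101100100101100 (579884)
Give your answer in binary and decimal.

Mask = 1 << 1 = 00000000000000000010
Bit 1 of A is 0, so OR-ing with the mask flips it to 1.
  10001101100100101100
| 00000000000000000010
----------------------
  10001101100100101110

Answer: 10001101100100101110 (579886)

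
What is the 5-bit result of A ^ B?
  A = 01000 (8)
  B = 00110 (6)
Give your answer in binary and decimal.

Apply ^ to each column (1 where bits differ):
  01000
^ 00110
-------
  01110

Answer: 01110 (14)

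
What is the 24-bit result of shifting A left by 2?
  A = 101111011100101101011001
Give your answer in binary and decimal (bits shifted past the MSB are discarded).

Shift left by 2: drop the top 2 bit(s), append 2 zero(s) on the right.
  101111011100101101011001  ->  discard [10], keep [1111011100101101011001], append 00
= 111101110010110101100100

Answer: 111101110010110101100100 (16199012)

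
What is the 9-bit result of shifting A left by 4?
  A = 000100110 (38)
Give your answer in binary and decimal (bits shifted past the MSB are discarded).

Shift left by 4: drop the top 4 bit(s), append 4 zero(s) on the right.
  000100110  ->  discard [0001], keep [00110], append 0000
= 001100000

Answer: 001100000 (96)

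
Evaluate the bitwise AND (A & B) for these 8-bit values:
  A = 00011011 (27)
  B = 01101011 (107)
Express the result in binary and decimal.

Apply & to each column (1 only where both bits are 1):
  00011011
& 01101011
----------
  00001011

Answer: 00001011 (11)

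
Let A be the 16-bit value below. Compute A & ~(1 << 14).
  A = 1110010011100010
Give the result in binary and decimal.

Mask = ~(1 << 14) = 1011111111111111
Bit 14 of A is 1, so AND-ing with the mask clears it to 0.
  1110010011100010
& 1011111111111111
------------------
  1010010011100010

Answer: 1010010011100010 (42210)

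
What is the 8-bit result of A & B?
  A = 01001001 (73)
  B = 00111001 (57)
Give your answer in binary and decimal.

Apply & to each column (1 only where both bits are 1):
  01001001
& 00111001
----------
  00001001

Answer: 00001001 (9)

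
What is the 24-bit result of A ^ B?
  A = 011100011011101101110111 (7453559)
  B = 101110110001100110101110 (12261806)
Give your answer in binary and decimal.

Apply ^ to each column (1 where bits differ):
  011100011011101101110111
^ 101110110001100110101110
--------------------------
  110010101010001011011001

Answer: 110010101010001011011001 (13279961)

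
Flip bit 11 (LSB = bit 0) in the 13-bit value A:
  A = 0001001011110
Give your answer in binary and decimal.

Mask = 1 << 11 = 0100000000000
Bit 11 of A is 0; XOR with the mask flips it to 1.
  0001001011110
^ 0100000000000
---------------
  0101001011110

Answer: 0101001011110 (2654)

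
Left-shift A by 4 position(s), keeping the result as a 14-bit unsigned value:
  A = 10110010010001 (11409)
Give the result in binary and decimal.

Shift left by 4: drop the top 4 bit(s), append 4 zero(s) on the right.
  10110010010001  ->  discard [1011], keep [0010010001], append 0000
= 00100100010000

Answer: 00100100010000 (2320)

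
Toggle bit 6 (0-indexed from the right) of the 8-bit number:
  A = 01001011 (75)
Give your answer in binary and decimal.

Mask = 1 << 6 = 01000000
Bit 6 of A is 1; XOR with the mask flips it to 0.
  01001011
^ 01000000
----------
  00001011

Answer: 00001011 (11)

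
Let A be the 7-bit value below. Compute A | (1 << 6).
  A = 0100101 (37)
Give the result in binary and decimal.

Mask = 1 << 6 = 1000000
Bit 6 of A is 0, so OR-ing with the mask flips it to 1.
  0100101
| 1000000
---------
  1100101

Answer: 1100101 (101)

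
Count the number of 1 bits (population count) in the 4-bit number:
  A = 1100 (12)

1100
1-bits at positions (from bit 0 = LSB): 2, 3
Count = 2

Answer: 2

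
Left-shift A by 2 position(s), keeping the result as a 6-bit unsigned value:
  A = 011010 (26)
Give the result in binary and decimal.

Shift left by 2: drop the top 2 bit(s), append 2 zero(s) on the right.
  011010  ->  discard [01], keep [1010], append 00
= 101000

Answer: 101000 (40)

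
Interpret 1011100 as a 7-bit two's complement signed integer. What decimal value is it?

MSB is 1, so the value is negative. Find the magnitude:
1. Invert bits:  0100011
2. Add 1:        0100100  = 36
3. Apply sign:   -36

Answer: -36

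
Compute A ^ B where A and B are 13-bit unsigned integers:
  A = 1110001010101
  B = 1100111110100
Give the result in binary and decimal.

Apply ^ to each column (1 where bits differ):
  1110001010101
^ 1100111110100
---------------
  0010110100001

Answer: 0010110100001 (1441)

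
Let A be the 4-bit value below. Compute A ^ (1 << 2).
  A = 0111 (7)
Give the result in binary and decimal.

Mask = 1 << 2 = 0100
Bit 2 of A is 1; XOR with the mask flips it to 0.
  0111
^ 0100
------
  0011

Answer: 0011 (3)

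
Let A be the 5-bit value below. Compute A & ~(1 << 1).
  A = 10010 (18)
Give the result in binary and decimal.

Mask = ~(1 << 1) = 11101
Bit 1 of A is 1, so AND-ing with the mask clears it to 0.
  10010
& 11101
-------
  10000

Answer: 10000 (16)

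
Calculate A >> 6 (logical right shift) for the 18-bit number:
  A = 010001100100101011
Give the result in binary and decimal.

Logical shift right by 6: drop the bottom 6 bit(s), prepend 6 zero(s) on the left.
  010001100100101011  ->  keep [010001100100], discard [101011], prepend 000000
= 000000010001100100

Answer: 000000010001100100 (1124)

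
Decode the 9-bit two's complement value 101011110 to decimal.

MSB is 1, so the value is negative. Find the magnitude:
1. Invert bits:  010100001
2. Add 1:        010100010  = 162
3. Apply sign:   -162

Answer: -162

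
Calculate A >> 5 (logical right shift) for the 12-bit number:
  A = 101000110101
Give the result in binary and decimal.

Logical shift right by 5: drop the bottom 5 bit(s), prepend 5 zero(s) on the left.
  101000110101  ->  keep [1010001], discard [10101], prepend 00000
= 000001010001

Answer: 000001010001 (81)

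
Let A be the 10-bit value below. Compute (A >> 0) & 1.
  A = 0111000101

Bit 0 is the 1st from the right.
  0111000101
           ^
That bit is 1.

Answer: 1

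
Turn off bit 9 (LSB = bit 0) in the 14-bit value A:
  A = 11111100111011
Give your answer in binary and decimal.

Mask = ~(1 << 9) = 11110111111111
Bit 9 of A is 1, so AND-ing with the mask clears it to 0.
  11111100111011
& 11110111111111
----------------
  11110100111011

Answer: 11110100111011 (15675)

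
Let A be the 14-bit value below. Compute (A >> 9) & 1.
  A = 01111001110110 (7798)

Bit 9 is the 10th from the right.
  01111001110110
      ^
That bit is 1.

Answer: 1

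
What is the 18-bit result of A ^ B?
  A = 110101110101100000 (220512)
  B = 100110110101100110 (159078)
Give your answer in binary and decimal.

Apply ^ to each column (1 where bits differ):
  110101110101100000
^ 100110110101100110
--------------------
  010011000000000110

Answer: 010011000000000110 (77830)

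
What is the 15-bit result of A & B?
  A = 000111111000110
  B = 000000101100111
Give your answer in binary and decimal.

Apply & to each column (1 only where both bits are 1):
  000111111000110
& 000000101100111
-----------------
  000000101000110

Answer: 000000101000110 (326)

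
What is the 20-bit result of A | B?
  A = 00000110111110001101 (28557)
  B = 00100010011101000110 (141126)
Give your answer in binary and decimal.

Apply | to each column (1 where either bit is 1):
  00000110111110001101
| 00100010011101000110
----------------------
  00100110111111001111

Answer: 00100110111111001111 (159695)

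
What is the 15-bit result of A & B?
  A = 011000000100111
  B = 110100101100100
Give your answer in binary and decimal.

Apply & to each column (1 only where both bits are 1):
  011000000100111
& 110100101100100
-----------------
  010000000100100

Answer: 010000000100100 (8228)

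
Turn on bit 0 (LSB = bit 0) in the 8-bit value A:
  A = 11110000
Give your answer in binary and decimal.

Mask = 1 << 0 = 00000001
Bit 0 of A is 0, so OR-ing with the mask flips it to 1.
  11110000
| 00000001
----------
  11110001

Answer: 11110001 (241)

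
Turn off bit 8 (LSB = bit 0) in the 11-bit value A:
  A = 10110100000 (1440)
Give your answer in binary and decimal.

Mask = ~(1 << 8) = 11011111111
Bit 8 of A is 1, so AND-ing with the mask clears it to 0.
  10110100000
& 11011111111
-------------
  10010100000

Answer: 10010100000 (1184)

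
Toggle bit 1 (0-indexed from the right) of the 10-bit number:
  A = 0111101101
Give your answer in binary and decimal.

Mask = 1 << 1 = 0000000010
Bit 1 of A is 0; XOR with the mask flips it to 1.
  0111101101
^ 0000000010
------------
  0111101111

Answer: 0111101111 (495)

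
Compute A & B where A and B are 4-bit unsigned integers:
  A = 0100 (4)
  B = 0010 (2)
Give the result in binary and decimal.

Apply & to each column (1 only where both bits are 1):
  0100
& 0010
------
  0000

Answer: 0000 (0)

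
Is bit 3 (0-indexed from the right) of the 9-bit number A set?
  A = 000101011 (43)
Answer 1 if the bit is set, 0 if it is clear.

Bit 3 is the 4th from the right.
  000101011
       ^
That bit is 1.

Answer: 1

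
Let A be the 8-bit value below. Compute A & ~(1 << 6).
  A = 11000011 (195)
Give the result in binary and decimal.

Mask = ~(1 << 6) = 10111111
Bit 6 of A is 1, so AND-ing with the mask clears it to 0.
  11000011
& 10111111
----------
  10000011

Answer: 10000011 (131)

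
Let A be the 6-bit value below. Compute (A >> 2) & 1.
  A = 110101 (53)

Bit 2 is the 3rd from the right.
  110101
     ^
That bit is 1.

Answer: 1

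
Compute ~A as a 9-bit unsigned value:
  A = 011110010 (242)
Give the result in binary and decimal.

Flip each bit (0->1, 1->0):
  011110010
  100001101

Answer: 100001101 (269)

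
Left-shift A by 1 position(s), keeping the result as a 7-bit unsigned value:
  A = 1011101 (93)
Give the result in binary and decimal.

Shift left by 1: drop the top 1 bit(s), append 1 zero(s) on the right.
  1011101  ->  discard [1], keep [011101], append 0
= 0111010

Answer: 0111010 (58)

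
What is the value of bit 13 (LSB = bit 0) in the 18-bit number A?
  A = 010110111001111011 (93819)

Bit 13 is the 14th from the right.
  010110111001111011
      ^
That bit is 1.

Answer: 1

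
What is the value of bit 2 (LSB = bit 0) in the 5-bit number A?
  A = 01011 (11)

Bit 2 is the 3rd from the right.
  01011
    ^
That bit is 0.

Answer: 0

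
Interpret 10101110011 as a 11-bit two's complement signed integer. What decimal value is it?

MSB is 1, so the value is negative. Find the magnitude:
1. Invert bits:  01010001100
2. Add 1:        01010001101  = 653
3. Apply sign:   -653

Answer: -653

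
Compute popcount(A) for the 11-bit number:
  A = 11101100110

11101100110
1-bits at positions (from bit 0 = LSB): 1, 2, 5, 6, 8, 9, 10
Count = 7

Answer: 7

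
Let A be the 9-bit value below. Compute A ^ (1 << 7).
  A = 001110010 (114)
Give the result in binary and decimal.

Mask = 1 << 7 = 010000000
Bit 7 of A is 0; XOR with the mask flips it to 1.
  001110010
^ 010000000
-----------
  011110010

Answer: 011110010 (242)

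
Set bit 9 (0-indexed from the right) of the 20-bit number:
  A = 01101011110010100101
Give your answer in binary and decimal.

Mask = 1 << 9 = 00000000001000000000
Bit 9 of A is 0, so OR-ing with the mask flips it to 1.
  01101011110010100101
| 00000000001000000000
----------------------
  01101011111010100101

Answer: 01101011111010100101 (442021)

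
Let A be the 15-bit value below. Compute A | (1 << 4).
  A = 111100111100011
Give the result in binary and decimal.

Mask = 1 << 4 = 000000000010000
Bit 4 of A is 0, so OR-ing with the mask flips it to 1.
  111100111100011
| 000000000010000
-----------------
  111100111110011

Answer: 111100111110011 (31219)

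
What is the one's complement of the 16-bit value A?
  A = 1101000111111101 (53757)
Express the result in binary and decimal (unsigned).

Flip each bit (0->1, 1->0):
  1101000111111101
  0010111000000010

Answer: 0010111000000010 (11778)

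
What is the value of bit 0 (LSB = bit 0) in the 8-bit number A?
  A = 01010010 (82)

Bit 0 is the 1st from the right.
  01010010
         ^
That bit is 0.

Answer: 0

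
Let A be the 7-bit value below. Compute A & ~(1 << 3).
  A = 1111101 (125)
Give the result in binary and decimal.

Mask = ~(1 << 3) = 1110111
Bit 3 of A is 1, so AND-ing with the mask clears it to 0.
  1111101
& 1110111
---------
  1110101

Answer: 1110101 (117)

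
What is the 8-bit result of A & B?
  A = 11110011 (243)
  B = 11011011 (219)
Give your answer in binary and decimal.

Apply & to each column (1 only where both bits are 1):
  11110011
& 11011011
----------
  11010011

Answer: 11010011 (211)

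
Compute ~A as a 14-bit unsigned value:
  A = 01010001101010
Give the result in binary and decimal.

Flip each bit (0->1, 1->0):
  01010001101010
  10101110010101

Answer: 10101110010101 (11157)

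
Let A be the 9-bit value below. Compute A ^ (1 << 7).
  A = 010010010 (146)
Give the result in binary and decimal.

Mask = 1 << 7 = 010000000
Bit 7 of A is 1; XOR with the mask flips it to 0.
  010010010
^ 010000000
-----------
  000010010

Answer: 000010010 (18)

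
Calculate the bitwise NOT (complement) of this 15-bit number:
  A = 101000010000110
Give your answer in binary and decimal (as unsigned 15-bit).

Flip each bit (0->1, 1->0):
  101000010000110
  010111101111001

Answer: 010111101111001 (12153)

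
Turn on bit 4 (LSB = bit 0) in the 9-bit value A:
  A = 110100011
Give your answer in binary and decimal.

Mask = 1 << 4 = 000010000
Bit 4 of A is 0, so OR-ing with the mask flips it to 1.
  110100011
| 000010000
-----------
  110110011

Answer: 110110011 (435)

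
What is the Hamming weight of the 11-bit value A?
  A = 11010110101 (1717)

11010110101
1-bits at positions (from bit 0 = LSB): 0, 2, 4, 5, 7, 9, 10
Count = 7

Answer: 7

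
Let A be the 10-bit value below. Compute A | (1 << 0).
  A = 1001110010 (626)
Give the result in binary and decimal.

Mask = 1 << 0 = 0000000001
Bit 0 of A is 0, so OR-ing with the mask flips it to 1.
  1001110010
| 0000000001
------------
  1001110011

Answer: 1001110011 (627)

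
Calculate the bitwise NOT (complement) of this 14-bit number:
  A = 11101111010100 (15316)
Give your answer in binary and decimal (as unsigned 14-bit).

Flip each bit (0->1, 1->0):
  11101111010100
  00010000101011

Answer: 00010000101011 (1067)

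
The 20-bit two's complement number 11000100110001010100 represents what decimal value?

MSB is 1, so the value is negative. Find the magnitude:
1. Invert bits:  00111011001110101011
2. Add 1:        00111011001110101100  = 242604
3. Apply sign:   -242604

Answer: -242604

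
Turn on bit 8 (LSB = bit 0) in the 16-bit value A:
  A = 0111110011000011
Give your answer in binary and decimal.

Mask = 1 << 8 = 0000000100000000
Bit 8 of A is 0, so OR-ing with the mask flips it to 1.
  0111110011000011
| 0000000100000000
------------------
  0111110111000011

Answer: 0111110111000011 (32195)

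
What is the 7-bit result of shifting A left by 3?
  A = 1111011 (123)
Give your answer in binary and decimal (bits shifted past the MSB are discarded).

Shift left by 3: drop the top 3 bit(s), append 3 zero(s) on the right.
  1111011  ->  discard [111], keep [1011], append 000
= 1011000

Answer: 1011000 (88)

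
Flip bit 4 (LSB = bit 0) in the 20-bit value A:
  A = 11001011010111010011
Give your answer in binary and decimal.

Mask = 1 << 4 = 00000000000000010000
Bit 4 of A is 1; XOR with the mask flips it to 0.
  11001011010111010011
^ 00000000000000010000
----------------------
  11001011010111000011

Answer: 11001011010111000011 (832963)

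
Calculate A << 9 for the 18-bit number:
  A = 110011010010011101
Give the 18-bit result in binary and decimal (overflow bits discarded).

Shift left by 9: drop the top 9 bit(s), append 9 zero(s) on the right.
  110011010010011101  ->  discard [110011010], keep [010011101], append 000000000
= 010011101000000000

Answer: 010011101000000000 (80384)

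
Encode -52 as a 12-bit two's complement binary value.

1. Binary of +52:  000000110100
2. Invert bits:     111111001011
3. Add 1:           111111001100

Answer: 111111001100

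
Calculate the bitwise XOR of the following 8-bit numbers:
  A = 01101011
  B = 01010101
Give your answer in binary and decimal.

Apply ^ to each column (1 where bits differ):
  01101011
^ 01010101
----------
  00111110

Answer: 00111110 (62)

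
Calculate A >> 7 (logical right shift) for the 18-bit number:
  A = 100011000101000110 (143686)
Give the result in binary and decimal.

Logical shift right by 7: drop the bottom 7 bit(s), prepend 7 zero(s) on the left.
  100011000101000110  ->  keep [10001100010], discard [1000110], prepend 0000000
= 000000010001100010

Answer: 000000010001100010 (1122)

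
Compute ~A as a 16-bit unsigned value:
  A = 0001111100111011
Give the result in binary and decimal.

Flip each bit (0->1, 1->0):
  0001111100111011
  1110000011000100

Answer: 1110000011000100 (57540)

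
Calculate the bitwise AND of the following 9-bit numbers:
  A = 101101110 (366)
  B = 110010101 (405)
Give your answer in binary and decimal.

Apply & to each column (1 only where both bits are 1):
  101101110
& 110010101
-----------
  100000100

Answer: 100000100 (260)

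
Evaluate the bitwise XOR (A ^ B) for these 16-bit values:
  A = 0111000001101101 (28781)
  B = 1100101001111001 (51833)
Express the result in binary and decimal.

Apply ^ to each column (1 where bits differ):
  0111000001101101
^ 1100101001111001
------------------
  1011101000010100

Answer: 1011101000010100 (47636)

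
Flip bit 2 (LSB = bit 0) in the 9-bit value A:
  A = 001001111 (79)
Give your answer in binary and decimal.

Mask = 1 << 2 = 000000100
Bit 2 of A is 1; XOR with the mask flips it to 0.
  001001111
^ 000000100
-----------
  001001011

Answer: 001001011 (75)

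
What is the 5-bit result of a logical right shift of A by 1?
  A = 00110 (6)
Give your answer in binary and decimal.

Logical shift right by 1: drop the bottom 1 bit(s), prepend 1 zero(s) on the left.
  00110  ->  keep [0011], discard [0], prepend 0
= 00011

Answer: 00011 (3)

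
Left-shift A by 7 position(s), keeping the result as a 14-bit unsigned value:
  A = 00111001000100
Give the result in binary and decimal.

Shift left by 7: drop the top 7 bit(s), append 7 zero(s) on the right.
  00111001000100  ->  discard [0011100], keep [1000100], append 0000000
= 10001000000000

Answer: 10001000000000 (8704)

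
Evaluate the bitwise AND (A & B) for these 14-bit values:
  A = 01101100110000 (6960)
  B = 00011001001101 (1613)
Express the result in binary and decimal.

Apply & to each column (1 only where both bits are 1):
  01101100110000
& 00011001001101
----------------
  00001000000000

Answer: 00001000000000 (512)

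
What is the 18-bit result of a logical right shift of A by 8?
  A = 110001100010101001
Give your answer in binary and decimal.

Logical shift right by 8: drop the bottom 8 bit(s), prepend 8 zero(s) on the left.
  110001100010101001  ->  keep [1100011000], discard [10101001], prepend 00000000
= 000000001100011000

Answer: 000000001100011000 (792)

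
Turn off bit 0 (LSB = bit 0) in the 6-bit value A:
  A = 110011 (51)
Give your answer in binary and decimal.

Mask = ~(1 << 0) = 111110
Bit 0 of A is 1, so AND-ing with the mask clears it to 0.
  110011
& 111110
--------
  110010

Answer: 110010 (50)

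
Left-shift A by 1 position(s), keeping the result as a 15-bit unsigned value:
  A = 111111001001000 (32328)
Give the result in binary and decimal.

Shift left by 1: drop the top 1 bit(s), append 1 zero(s) on the right.
  111111001001000  ->  discard [1], keep [11111001001000], append 0
= 111110010010000

Answer: 111110010010000 (31888)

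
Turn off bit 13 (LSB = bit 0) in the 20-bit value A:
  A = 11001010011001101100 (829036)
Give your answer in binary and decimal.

Mask = ~(1 << 13) = 11111101111111111111
Bit 13 of A is 1, so AND-ing with the mask clears it to 0.
  11001010011001101100
& 11111101111111111111
----------------------
  11001000011001101100

Answer: 11001000011001101100 (820844)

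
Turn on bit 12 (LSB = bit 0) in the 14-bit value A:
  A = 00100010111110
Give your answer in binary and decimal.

Mask = 1 << 12 = 01000000000000
Bit 12 of A is 0, so OR-ing with the mask flips it to 1.
  00100010111110
| 01000000000000
----------------
  01100010111110

Answer: 01100010111110 (6334)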